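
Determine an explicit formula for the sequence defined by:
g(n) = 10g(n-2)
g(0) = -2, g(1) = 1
Characteristic equation: x² - 10 = 0.
Discriminant Δ = (0)² + 4·(10) = 40.
Roots r₁,₂ = (0 ± √40)/2, so r₁ = \sqrt{10}, r₂ = - \sqrt{10}.
General solution: g(n) = A·r₁^n + B·r₂^n.
From the initial conditions, A + B = -2 and r₁A + r₂B = 1.
Since r₁ - r₂ = √40: A = (1 - (-2)r₂)/√40 = -1 + \frac{\sqrt{10}}{20}, and B = -2 - A = -1 - \frac{\sqrt{10}}{20}.
So g(n) = \left(-1 + \frac{\sqrt{10}}{20}\right)\left(\sqrt{10}\right)^n + \left(-1 - \frac{\sqrt{10}}{20}\right)\left(- \sqrt{10}\right)^n.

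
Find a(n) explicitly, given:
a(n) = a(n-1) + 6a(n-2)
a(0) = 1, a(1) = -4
Characteristic equation: x² - x - 6 = 0, which factors as (x - (3))(x - (-2)) = 0.
Roots r₁ = 3, r₂ = -2 (distinct).
General solution: a(n) = A·(3)^n + B·(-2)^n.
From a(0) = 1: A + B = 1.
From a(1) = -4: 3A - 2B = -4.
Solving: A = - \frac{2}{5}, B = \frac{7}{5}.
So a(n) = \frac{7 \left(-2\right)^{n}}{5} - \frac{2 \cdot 3^{n}}{5}.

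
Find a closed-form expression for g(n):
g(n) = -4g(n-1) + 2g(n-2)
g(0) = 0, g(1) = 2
Characteristic equation: x² + 4x - 2 = 0.
Discriminant Δ = (-4)² + 4·(2) = 24.
Roots r₁,₂ = (-4 ± √24)/2, so r₁ = -2 + \sqrt{6}, r₂ = - \sqrt{6} - 2.
General solution: g(n) = A·r₁^n + B·r₂^n.
From the initial conditions, A + B = 0 and r₁A + r₂B = 2.
Since r₁ - r₂ = √24: A = (2 - (0)r₂)/√24 = \frac{\sqrt{6}}{6}, and B = 0 - A = - \frac{\sqrt{6}}{6}.
So g(n) = \left(\frac{\sqrt{6}}{6}\right)\left(-2 + \sqrt{6}\right)^n + \left(- \frac{\sqrt{6}}{6}\right)\left(- \sqrt{6} - 2\right)^n.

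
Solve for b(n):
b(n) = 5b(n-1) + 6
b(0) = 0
First-order linear non-homogeneous.
Homogeneous solution: b_h(n) = A·(5)^n.
Try constant particular solution b_p = K: K = 5K + 6 ⇒ K = - \frac{3}{2}.
General: b(n) = A·(5)^n - \frac{3}{2}.
Apply b(0) = 0: A - \frac{3}{2} = 0 ⇒ A = \frac{3}{2}.
So b(n) = \frac{3 \cdot 5^{n}}{2} - \frac{3}{2}.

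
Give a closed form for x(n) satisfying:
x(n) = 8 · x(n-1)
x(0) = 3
Pure geometric recurrence with ratio 8.
By induction x(n) = x(0) · (8)^n = 3 \cdot 8^{n}.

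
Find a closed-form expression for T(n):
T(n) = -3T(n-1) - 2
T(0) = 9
First-order linear non-homogeneous.
Homogeneous solution: T_h(n) = A·(-3)^n.
Try constant particular solution T_p = K: K = -3K - 2 ⇒ K = - \frac{1}{2}.
General: T(n) = A·(-3)^n - \frac{1}{2}.
Apply T(0) = 9: A - \frac{1}{2} = 9 ⇒ A = \frac{19}{2}.
So T(n) = \frac{19 \left(-3\right)^{n}}{2} - \frac{1}{2}.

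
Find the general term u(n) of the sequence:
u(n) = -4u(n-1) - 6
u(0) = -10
First-order linear non-homogeneous.
Homogeneous solution: u_h(n) = A·(-4)^n.
Try constant particular solution u_p = K: K = -4K - 6 ⇒ K = - \frac{6}{5}.
General: u(n) = A·(-4)^n - \frac{6}{5}.
Apply u(0) = -10: A - \frac{6}{5} = -10 ⇒ A = - \frac{44}{5}.
So u(n) = - \frac{44 \left(-4\right)^{n}}{5} - \frac{6}{5}.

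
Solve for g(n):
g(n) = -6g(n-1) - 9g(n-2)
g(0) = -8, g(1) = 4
Characteristic equation: x² + 6x + 9 = 0, which is (x - (-3))².
Repeated root r = -3.
General solution: g(n) = (A + Bn)·(-3)^n.
From g(0) = -8: A = -8.
From g(1) = 4: (A + B)·(-3) = 4 ⇒ B = \frac{20}{3}.
So g(n) = \left(\frac{20 n}{3} - 8\right) \cdot (-3)^n.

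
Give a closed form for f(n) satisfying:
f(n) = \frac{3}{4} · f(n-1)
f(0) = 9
Pure geometric recurrence with ratio \frac{3}{4}.
By induction f(n) = f(0) · (\frac{3}{4})^n = 9 \left(\frac{3}{4}\right)^{n}.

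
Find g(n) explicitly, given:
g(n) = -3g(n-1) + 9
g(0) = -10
First-order linear non-homogeneous.
Homogeneous solution: g_h(n) = A·(-3)^n.
Try constant particular solution g_p = K: K = -3K + 9 ⇒ K = \frac{9}{4}.
General: g(n) = A·(-3)^n + \frac{9}{4}.
Apply g(0) = -10: A + \frac{9}{4} = -10 ⇒ A = - \frac{49}{4}.
So g(n) = \frac{9}{4} - \frac{49 \left(-3\right)^{n}}{4}.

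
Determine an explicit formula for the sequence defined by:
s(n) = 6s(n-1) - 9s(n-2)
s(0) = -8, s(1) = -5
Characteristic equation: x² - 6x + 9 = 0, which is (x - (3))².
Repeated root r = 3.
General solution: s(n) = (A + Bn)·(3)^n.
From s(0) = -8: A = -8.
From s(1) = -5: (A + B)·(3) = -5 ⇒ B = \frac{19}{3}.
So s(n) = \left(\frac{19 n}{3} - 8\right) \cdot (3)^n.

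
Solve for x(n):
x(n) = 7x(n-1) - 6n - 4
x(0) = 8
First-order linear with linear forcing.
Homogeneous solution: x_h(n) = A·(7)^n.
Try particular x_p(n) = pn + q. Substituting:
  pn + q = 7(p(n-1) + q) - 6n - 4.
Matching the n-coefficient: p = 7p - 6 ⇒ p = 1.
Matching constants: q = -7p + 7q - 4 ⇒ q = \frac{11}{6}.
General: x(n) = A·(7)^n + n + \frac{11}{6}.
Apply x(0) = 8: A + \frac{11}{6} = 8 ⇒ A = \frac{37}{6}.
So x(n) = \frac{37 \cdot 7^{n}}{6} + n + \frac{11}{6}.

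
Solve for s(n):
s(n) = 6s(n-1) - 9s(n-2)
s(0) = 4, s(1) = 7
Characteristic equation: x² - 6x + 9 = 0, which is (x - (3))².
Repeated root r = 3.
General solution: s(n) = (A + Bn)·(3)^n.
From s(0) = 4: A = 4.
From s(1) = 7: (A + B)·(3) = 7 ⇒ B = - \frac{5}{3}.
So s(n) = \left(4 - \frac{5 n}{3}\right) \cdot (3)^n.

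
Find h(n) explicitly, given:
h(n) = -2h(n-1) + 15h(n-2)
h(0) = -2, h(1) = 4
Characteristic equation: x² + 2x - 15 = 0, which factors as (x - (3))(x - (-5)) = 0.
Roots r₁ = 3, r₂ = -5 (distinct).
General solution: h(n) = A·(3)^n + B·(-5)^n.
From h(0) = -2: A + B = -2.
From h(1) = 4: 3A - 5B = 4.
Solving: A = - \frac{3}{4}, B = - \frac{5}{4}.
So h(n) = - \frac{5 \left(-5\right)^{n}}{4} - \frac{3 \cdot 3^{n}}{4}.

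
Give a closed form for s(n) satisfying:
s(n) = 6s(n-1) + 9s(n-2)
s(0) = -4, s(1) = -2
Characteristic equation: x² - 6x - 9 = 0.
Discriminant Δ = (6)² + 4·(9) = 72.
Roots r₁,₂ = (6 ± √72)/2, so r₁ = 3 + 3 \sqrt{2}, r₂ = 3 - 3 \sqrt{2}.
General solution: s(n) = A·r₁^n + B·r₂^n.
From the initial conditions, A + B = -4 and r₁A + r₂B = -2.
Since r₁ - r₂ = √72: A = (-2 - (-4)r₂)/√72 = -2 + \frac{5 \sqrt{2}}{6}, and B = -4 - A = -2 - \frac{5 \sqrt{2}}{6}.
So s(n) = \left(-2 + \frac{5 \sqrt{2}}{6}\right)\left(3 + 3 \sqrt{2}\right)^n + \left(-2 - \frac{5 \sqrt{2}}{6}\right)\left(3 - 3 \sqrt{2}\right)^n.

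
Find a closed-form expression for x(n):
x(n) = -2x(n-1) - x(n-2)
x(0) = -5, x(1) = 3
Characteristic equation: x² + 2x + 1 = 0, which is (x - (-1))².
Repeated root r = -1.
General solution: x(n) = (A + Bn)·(-1)^n.
From x(0) = -5: A = -5.
From x(1) = 3: (A + B)·(-1) = 3 ⇒ B = 2.
So x(n) = \left(2 n - 5\right) \cdot (-1)^n.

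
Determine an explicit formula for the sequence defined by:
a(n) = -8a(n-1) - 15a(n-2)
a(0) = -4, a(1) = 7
Characteristic equation: x² + 8x + 15 = 0, which factors as (x - (-5))(x - (-3)) = 0.
Roots r₁ = -5, r₂ = -3 (distinct).
General solution: a(n) = A·(-5)^n + B·(-3)^n.
From a(0) = -4: A + B = -4.
From a(1) = 7: -5A - 3B = 7.
Solving: A = \frac{5}{2}, B = - \frac{13}{2}.
So a(n) = - \frac{13 \left(-3\right)^{n}}{2} + \frac{5 \left(-5\right)^{n}}{2}.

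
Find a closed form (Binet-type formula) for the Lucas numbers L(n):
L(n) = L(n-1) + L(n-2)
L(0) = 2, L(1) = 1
This is the Lucas sequence.
Characteristic equation: x² - x - 1 = 0; roots r₁ = \frac{1}{2} + \frac{\sqrt{5}}{2}, r₂ = \frac{1}{2} - \frac{\sqrt{5}}{2}.
General: L(n) = A·r₁^n + B·r₂^n. Solving with L(0)=2, L(1)=1 gives A = 1, B = 1.
So L(n) = 2^{- n} \left(\left(1 - \sqrt{5}\right)^{n} + \left(1 + \sqrt{5}\right)^{n}\right).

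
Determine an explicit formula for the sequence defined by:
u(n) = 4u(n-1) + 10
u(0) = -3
First-order linear non-homogeneous.
Homogeneous solution: u_h(n) = A·(4)^n.
Try constant particular solution u_p = K: K = 4K + 10 ⇒ K = - \frac{10}{3}.
General: u(n) = A·(4)^n - \frac{10}{3}.
Apply u(0) = -3: A - \frac{10}{3} = -3 ⇒ A = \frac{1}{3}.
So u(n) = \frac{4^{n}}{3} - \frac{10}{3}.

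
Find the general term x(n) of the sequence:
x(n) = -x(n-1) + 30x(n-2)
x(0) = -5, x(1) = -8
Characteristic equation: x² + x - 30 = 0, which factors as (x - (5))(x - (-6)) = 0.
Roots r₁ = 5, r₂ = -6 (distinct).
General solution: x(n) = A·(5)^n + B·(-6)^n.
From x(0) = -5: A + B = -5.
From x(1) = -8: 5A - 6B = -8.
Solving: A = - \frac{38}{11}, B = - \frac{17}{11}.
So x(n) = - \frac{17 \left(-6\right)^{n}}{11} - \frac{38 \cdot 5^{n}}{11}.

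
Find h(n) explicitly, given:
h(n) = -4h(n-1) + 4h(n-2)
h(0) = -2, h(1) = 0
Characteristic equation: x² + 4x - 4 = 0.
Discriminant Δ = (-4)² + 4·(4) = 32.
Roots r₁,₂ = (-4 ± √32)/2, so r₁ = -2 + 2 \sqrt{2}, r₂ = - 2 \sqrt{2} - 2.
General solution: h(n) = A·r₁^n + B·r₂^n.
From the initial conditions, A + B = -2 and r₁A + r₂B = 0.
Since r₁ - r₂ = √32: A = (0 - (-2)r₂)/√32 = -1 - \frac{\sqrt{2}}{2}, and B = -2 - A = -1 + \frac{\sqrt{2}}{2}.
So h(n) = \left(-1 - \frac{\sqrt{2}}{2}\right)\left(-2 + 2 \sqrt{2}\right)^n + \left(-1 + \frac{\sqrt{2}}{2}\right)\left(- 2 \sqrt{2} - 2\right)^n.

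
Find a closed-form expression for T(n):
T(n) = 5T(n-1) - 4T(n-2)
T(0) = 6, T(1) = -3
Characteristic equation: x² - 5x + 4 = 0, which factors as (x - (4))(x - (1)) = 0.
Roots r₁ = 4, r₂ = 1 (distinct).
General solution: T(n) = A·(4)^n + B·(1)^n.
From T(0) = 6: A + B = 6.
From T(1) = -3: 4A + B = -3.
Solving: A = -3, B = 9.
So T(n) = 9 - 3 \cdot 4^{n}.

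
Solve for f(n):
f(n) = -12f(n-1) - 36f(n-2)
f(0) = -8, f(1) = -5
Characteristic equation: x² + 12x + 36 = 0, which is (x - (-6))².
Repeated root r = -6.
General solution: f(n) = (A + Bn)·(-6)^n.
From f(0) = -8: A = -8.
From f(1) = -5: (A + B)·(-6) = -5 ⇒ B = \frac{53}{6}.
So f(n) = \left(\frac{53 n}{6} - 8\right) \cdot (-6)^n.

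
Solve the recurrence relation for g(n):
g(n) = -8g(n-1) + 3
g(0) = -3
First-order linear non-homogeneous.
Homogeneous solution: g_h(n) = A·(-8)^n.
Try constant particular solution g_p = K: K = -8K + 3 ⇒ K = \frac{1}{3}.
General: g(n) = A·(-8)^n + \frac{1}{3}.
Apply g(0) = -3: A + \frac{1}{3} = -3 ⇒ A = - \frac{10}{3}.
So g(n) = \frac{1}{3} - \frac{10 \left(-8\right)^{n}}{3}.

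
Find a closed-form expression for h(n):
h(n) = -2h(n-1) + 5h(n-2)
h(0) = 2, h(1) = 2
Characteristic equation: x² + 2x - 5 = 0.
Discriminant Δ = (-2)² + 4·(5) = 24.
Roots r₁,₂ = (-2 ± √24)/2, so r₁ = -1 + \sqrt{6}, r₂ = - \sqrt{6} - 1.
General solution: h(n) = A·r₁^n + B·r₂^n.
From the initial conditions, A + B = 2 and r₁A + r₂B = 2.
Since r₁ - r₂ = √24: A = (2 - (2)r₂)/√24 = \frac{\sqrt{6}}{3} + 1, and B = 2 - A = 1 - \frac{\sqrt{6}}{3}.
So h(n) = \left(\frac{\sqrt{6}}{3} + 1\right)\left(-1 + \sqrt{6}\right)^n + \left(1 - \frac{\sqrt{6}}{3}\right)\left(- \sqrt{6} - 1\right)^n.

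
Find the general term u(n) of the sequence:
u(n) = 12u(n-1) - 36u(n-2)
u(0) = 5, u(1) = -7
Characteristic equation: x² - 12x + 36 = 0, which is (x - (6))².
Repeated root r = 6.
General solution: u(n) = (A + Bn)·(6)^n.
From u(0) = 5: A = 5.
From u(1) = -7: (A + B)·(6) = -7 ⇒ B = - \frac{37}{6}.
So u(n) = \left(5 - \frac{37 n}{6}\right) \cdot (6)^n.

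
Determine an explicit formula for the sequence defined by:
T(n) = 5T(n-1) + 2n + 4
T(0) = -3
First-order linear with linear forcing.
Homogeneous solution: T_h(n) = A·(5)^n.
Try particular T_p(n) = pn + q. Substituting:
  pn + q = 5(p(n-1) + q) + 2n + 4.
Matching the n-coefficient: p = 5p + 2 ⇒ p = - \frac{1}{2}.
Matching constants: q = -5p + 5q + 4 ⇒ q = - \frac{13}{8}.
General: T(n) = A·(5)^n - \frac{n}{2} - \frac{13}{8}.
Apply T(0) = -3: A - \frac{13}{8} = -3 ⇒ A = - \frac{11}{8}.
So T(n) = - \frac{11 \cdot 5^{n}}{8} - \frac{n}{2} - \frac{13}{8}.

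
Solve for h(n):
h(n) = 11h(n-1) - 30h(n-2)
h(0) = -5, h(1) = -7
Characteristic equation: x² - 11x + 30 = 0, which factors as (x - (6))(x - (5)) = 0.
Roots r₁ = 6, r₂ = 5 (distinct).
General solution: h(n) = A·(6)^n + B·(5)^n.
From h(0) = -5: A + B = -5.
From h(1) = -7: 6A + 5B = -7.
Solving: A = 18, B = -23.
So h(n) = - 23 \cdot 5^{n} + 18 \cdot 6^{n}.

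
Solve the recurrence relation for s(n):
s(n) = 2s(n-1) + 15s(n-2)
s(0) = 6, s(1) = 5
Characteristic equation: x² - 2x - 15 = 0, which factors as (x - (5))(x - (-3)) = 0.
Roots r₁ = 5, r₂ = -3 (distinct).
General solution: s(n) = A·(5)^n + B·(-3)^n.
From s(0) = 6: A + B = 6.
From s(1) = 5: 5A - 3B = 5.
Solving: A = \frac{23}{8}, B = \frac{25}{8}.
So s(n) = \frac{25 \left(-3\right)^{n}}{8} + \frac{23 \cdot 5^{n}}{8}.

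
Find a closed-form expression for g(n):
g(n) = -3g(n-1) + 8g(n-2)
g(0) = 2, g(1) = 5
Characteristic equation: x² + 3x - 8 = 0.
Discriminant Δ = (-3)² + 4·(8) = 41.
Roots r₁,₂ = (-3 ± √41)/2, so r₁ = - \frac{3}{2} + \frac{\sqrt{41}}{2}, r₂ = - \frac{\sqrt{41}}{2} - \frac{3}{2}.
General solution: g(n) = A·r₁^n + B·r₂^n.
From the initial conditions, A + B = 2 and r₁A + r₂B = 5.
Since r₁ - r₂ = √41: A = (5 - (2)r₂)/√41 = 1 + \frac{8 \sqrt{41}}{41}, and B = 2 - A = 1 - \frac{8 \sqrt{41}}{41}.
So g(n) = \left(1 + \frac{8 \sqrt{41}}{41}\right)\left(- \frac{3}{2} + \frac{\sqrt{41}}{2}\right)^n + \left(1 - \frac{8 \sqrt{41}}{41}\right)\left(- \frac{\sqrt{41}}{2} - \frac{3}{2}\right)^n.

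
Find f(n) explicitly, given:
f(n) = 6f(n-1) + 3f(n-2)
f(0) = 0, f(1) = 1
Characteristic equation: x² - 6x - 3 = 0.
Discriminant Δ = (6)² + 4·(3) = 48.
Roots r₁,₂ = (6 ± √48)/2, so r₁ = 3 + 2 \sqrt{3}, r₂ = 3 - 2 \sqrt{3}.
General solution: f(n) = A·r₁^n + B·r₂^n.
From the initial conditions, A + B = 0 and r₁A + r₂B = 1.
Since r₁ - r₂ = √48: A = (1 - (0)r₂)/√48 = \frac{\sqrt{3}}{12}, and B = 0 - A = - \frac{\sqrt{3}}{12}.
So f(n) = \left(\frac{\sqrt{3}}{12}\right)\left(3 + 2 \sqrt{3}\right)^n + \left(- \frac{\sqrt{3}}{12}\right)\left(3 - 2 \sqrt{3}\right)^n.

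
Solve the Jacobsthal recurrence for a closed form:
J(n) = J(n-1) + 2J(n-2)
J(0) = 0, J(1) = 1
This is the Jacobsthal sequence.
Characteristic equation: x² - x - 2 = 0; roots r₁ = 2, r₂ = -1.
General: J(n) = A·r₁^n + B·r₂^n. Solving with J(0)=0, J(1)=1 gives A = \frac{1}{3}, B = - \frac{1}{3}.
So J(n) = - \frac{\left(-1\right)^{n}}{3} + \frac{2^{n}}{3}.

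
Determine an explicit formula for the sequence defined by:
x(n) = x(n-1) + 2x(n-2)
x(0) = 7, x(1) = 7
Characteristic equation: x² - x - 2 = 0, which factors as (x - (2))(x - (-1)) = 0.
Roots r₁ = 2, r₂ = -1 (distinct).
General solution: x(n) = A·(2)^n + B·(-1)^n.
From x(0) = 7: A + B = 7.
From x(1) = 7: 2A - B = 7.
Solving: A = \frac{14}{3}, B = \frac{7}{3}.
So x(n) = \frac{7 \left(-1\right)^{n}}{3} + \frac{14 \cdot 2^{n}}{3}.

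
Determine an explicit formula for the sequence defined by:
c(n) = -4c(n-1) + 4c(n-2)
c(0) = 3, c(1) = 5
Characteristic equation: x² + 4x - 4 = 0.
Discriminant Δ = (-4)² + 4·(4) = 32.
Roots r₁,₂ = (-4 ± √32)/2, so r₁ = -2 + 2 \sqrt{2}, r₂ = - 2 \sqrt{2} - 2.
General solution: c(n) = A·r₁^n + B·r₂^n.
From the initial conditions, A + B = 3 and r₁A + r₂B = 5.
Since r₁ - r₂ = √32: A = (5 - (3)r₂)/√32 = \frac{3}{2} + \frac{11 \sqrt{2}}{8}, and B = 3 - A = \frac{3}{2} - \frac{11 \sqrt{2}}{8}.
So c(n) = \left(\frac{3}{2} + \frac{11 \sqrt{2}}{8}\right)\left(-2 + 2 \sqrt{2}\right)^n + \left(\frac{3}{2} - \frac{11 \sqrt{2}}{8}\right)\left(- 2 \sqrt{2} - 2\right)^n.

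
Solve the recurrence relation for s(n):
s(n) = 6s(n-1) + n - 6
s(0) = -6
First-order linear with linear forcing.
Homogeneous solution: s_h(n) = A·(6)^n.
Try particular s_p(n) = pn + q. Substituting:
  pn + q = 6(p(n-1) + q) + n - 6.
Matching the n-coefficient: p = 6p + 1 ⇒ p = - \frac{1}{5}.
Matching constants: q = -6p + 6q - 6 ⇒ q = \frac{24}{25}.
General: s(n) = A·(6)^n - \frac{n}{5} + \frac{24}{25}.
Apply s(0) = -6: A + \frac{24}{25} = -6 ⇒ A = - \frac{174}{25}.
So s(n) = - \frac{174 \cdot 6^{n}}{25} - \frac{n}{5} + \frac{24}{25}.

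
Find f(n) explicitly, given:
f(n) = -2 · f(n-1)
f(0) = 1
Pure geometric recurrence with ratio -2.
By induction f(n) = f(0) · (-2)^n = \left(-2\right)^{n}.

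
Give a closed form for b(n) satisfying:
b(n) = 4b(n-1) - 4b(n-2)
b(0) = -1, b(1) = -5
Characteristic equation: x² - 4x + 4 = 0, which is (x - (2))².
Repeated root r = 2.
General solution: b(n) = (A + Bn)·(2)^n.
From b(0) = -1: A = -1.
From b(1) = -5: (A + B)·(2) = -5 ⇒ B = - \frac{3}{2}.
So b(n) = \left(- \frac{3 n}{2} - 1\right) \cdot (2)^n.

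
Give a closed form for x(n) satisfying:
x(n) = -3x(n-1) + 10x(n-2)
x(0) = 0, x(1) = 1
Characteristic equation: x² + 3x - 10 = 0, which factors as (x - (-5))(x - (2)) = 0.
Roots r₁ = -5, r₂ = 2 (distinct).
General solution: x(n) = A·(-5)^n + B·(2)^n.
From x(0) = 0: A + B = 0.
From x(1) = 1: -5A + 2B = 1.
Solving: A = - \frac{1}{7}, B = \frac{1}{7}.
So x(n) = - \frac{\left(-5\right)^{n}}{7} + \frac{2^{n}}{7}.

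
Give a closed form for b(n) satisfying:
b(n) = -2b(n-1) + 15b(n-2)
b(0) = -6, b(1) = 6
Characteristic equation: x² + 2x - 15 = 0, which factors as (x - (3))(x - (-5)) = 0.
Roots r₁ = 3, r₂ = -5 (distinct).
General solution: b(n) = A·(3)^n + B·(-5)^n.
From b(0) = -6: A + B = -6.
From b(1) = 6: 3A - 5B = 6.
Solving: A = -3, B = -3.
So b(n) = - 3 \left(-5\right)^{n} - 3 \cdot 3^{n}.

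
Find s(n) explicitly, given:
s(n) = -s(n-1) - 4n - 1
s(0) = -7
First-order linear with linear forcing.
Homogeneous solution: s_h(n) = A·(-1)^n.
Try particular s_p(n) = pn + q. Substituting:
  pn + q = -(p(n-1) + q) - 4n - 1.
Matching the n-coefficient: p = -p - 4 ⇒ p = -2.
Matching constants: q = p - q - 1 ⇒ q = - \frac{3}{2}.
General: s(n) = A·(-1)^n - 2 n - \frac{3}{2}.
Apply s(0) = -7: A - \frac{3}{2} = -7 ⇒ A = - \frac{11}{2}.
So s(n) = - \frac{11 \left(-1\right)^{n}}{2} - 2 n - \frac{3}{2}.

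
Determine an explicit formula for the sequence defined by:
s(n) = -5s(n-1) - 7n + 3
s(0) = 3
First-order linear with linear forcing.
Homogeneous solution: s_h(n) = A·(-5)^n.
Try particular s_p(n) = pn + q. Substituting:
  pn + q = -5(p(n-1) + q) - 7n + 3.
Matching the n-coefficient: p = -5p - 7 ⇒ p = - \frac{7}{6}.
Matching constants: q = 5p - 5q + 3 ⇒ q = - \frac{17}{36}.
General: s(n) = A·(-5)^n - \frac{7 n}{6} - \frac{17}{36}.
Apply s(0) = 3: A - \frac{17}{36} = 3 ⇒ A = \frac{125}{36}.
So s(n) = \frac{125 \left(-5\right)^{n}}{36} - \frac{7 n}{6} - \frac{17}{36}.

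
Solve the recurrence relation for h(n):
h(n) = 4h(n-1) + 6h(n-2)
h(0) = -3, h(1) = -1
Characteristic equation: x² - 4x - 6 = 0.
Discriminant Δ = (4)² + 4·(6) = 40.
Roots r₁,₂ = (4 ± √40)/2, so r₁ = 2 + \sqrt{10}, r₂ = 2 - \sqrt{10}.
General solution: h(n) = A·r₁^n + B·r₂^n.
From the initial conditions, A + B = -3 and r₁A + r₂B = -1.
Since r₁ - r₂ = √40: A = (-1 - (-3)r₂)/√40 = - \frac{3}{2} + \frac{\sqrt{10}}{4}, and B = -3 - A = - \frac{3}{2} - \frac{\sqrt{10}}{4}.
So h(n) = \left(- \frac{3}{2} + \frac{\sqrt{10}}{4}\right)\left(2 + \sqrt{10}\right)^n + \left(- \frac{3}{2} - \frac{\sqrt{10}}{4}\right)\left(2 - \sqrt{10}\right)^n.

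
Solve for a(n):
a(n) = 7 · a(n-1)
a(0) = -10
Pure geometric recurrence with ratio 7.
By induction a(n) = a(0) · (7)^n = - 10 \cdot 7^{n}.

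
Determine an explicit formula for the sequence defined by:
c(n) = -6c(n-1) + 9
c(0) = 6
First-order linear non-homogeneous.
Homogeneous solution: c_h(n) = A·(-6)^n.
Try constant particular solution c_p = K: K = -6K + 9 ⇒ K = \frac{9}{7}.
General: c(n) = A·(-6)^n + \frac{9}{7}.
Apply c(0) = 6: A + \frac{9}{7} = 6 ⇒ A = \frac{33}{7}.
So c(n) = \frac{33 \left(-6\right)^{n}}{7} + \frac{9}{7}.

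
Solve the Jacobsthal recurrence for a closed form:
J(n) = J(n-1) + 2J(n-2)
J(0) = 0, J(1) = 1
This is the Jacobsthal sequence.
Characteristic equation: x² - x - 2 = 0; roots r₁ = 2, r₂ = -1.
General: J(n) = A·r₁^n + B·r₂^n. Solving with J(0)=0, J(1)=1 gives A = \frac{1}{3}, B = - \frac{1}{3}.
So J(n) = - \frac{\left(-1\right)^{n}}{3} + \frac{2^{n}}{3}.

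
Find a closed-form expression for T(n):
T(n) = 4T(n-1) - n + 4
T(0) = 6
First-order linear with linear forcing.
Homogeneous solution: T_h(n) = A·(4)^n.
Try particular T_p(n) = pn + q. Substituting:
  pn + q = 4(p(n-1) + q) - n + 4.
Matching the n-coefficient: p = 4p - 1 ⇒ p = \frac{1}{3}.
Matching constants: q = -4p + 4q + 4 ⇒ q = - \frac{8}{9}.
General: T(n) = A·(4)^n + \frac{n}{3} - \frac{8}{9}.
Apply T(0) = 6: A - \frac{8}{9} = 6 ⇒ A = \frac{62}{9}.
So T(n) = \frac{62 \cdot 4^{n}}{9} + \frac{n}{3} - \frac{8}{9}.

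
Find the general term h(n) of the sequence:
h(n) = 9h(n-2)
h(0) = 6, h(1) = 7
Characteristic equation: x² - 9 = 0, which factors as (x - (3))(x - (-3)) = 0.
Roots r₁ = 3, r₂ = -3 (distinct).
General solution: h(n) = A·(3)^n + B·(-3)^n.
From h(0) = 6: A + B = 6.
From h(1) = 7: 3A - 3B = 7.
Solving: A = \frac{25}{6}, B = \frac{11}{6}.
So h(n) = \frac{11 \left(-3\right)^{n}}{6} + \frac{25 \cdot 3^{n}}{6}.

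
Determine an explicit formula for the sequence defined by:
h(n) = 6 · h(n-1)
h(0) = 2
Pure geometric recurrence with ratio 6.
By induction h(n) = h(0) · (6)^n = 2 \cdot 6^{n}.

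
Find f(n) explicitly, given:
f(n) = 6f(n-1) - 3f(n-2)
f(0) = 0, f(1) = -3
Characteristic equation: x² - 6x + 3 = 0.
Discriminant Δ = (6)² + 4·(-3) = 24.
Roots r₁,₂ = (6 ± √24)/2, so r₁ = \sqrt{6} + 3, r₂ = 3 - \sqrt{6}.
General solution: f(n) = A·r₁^n + B·r₂^n.
From the initial conditions, A + B = 0 and r₁A + r₂B = -3.
Since r₁ - r₂ = √24: A = (-3 - (0)r₂)/√24 = - \frac{\sqrt{6}}{4}, and B = 0 - A = \frac{\sqrt{6}}{4}.
So f(n) = \left(- \frac{\sqrt{6}}{4}\right)\left(\sqrt{6} + 3\right)^n + \left(\frac{\sqrt{6}}{4}\right)\left(3 - \sqrt{6}\right)^n.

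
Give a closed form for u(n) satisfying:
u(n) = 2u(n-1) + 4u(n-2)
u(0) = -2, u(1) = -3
Characteristic equation: x² - 2x - 4 = 0.
Discriminant Δ = (2)² + 4·(4) = 20.
Roots r₁,₂ = (2 ± √20)/2, so r₁ = 1 + \sqrt{5}, r₂ = 1 - \sqrt{5}.
General solution: u(n) = A·r₁^n + B·r₂^n.
From the initial conditions, A + B = -2 and r₁A + r₂B = -3.
Since r₁ - r₂ = √20: A = (-3 - (-2)r₂)/√20 = -1 - \frac{\sqrt{5}}{10}, and B = -2 - A = -1 + \frac{\sqrt{5}}{10}.
So u(n) = \left(-1 - \frac{\sqrt{5}}{10}\right)\left(1 + \sqrt{5}\right)^n + \left(-1 + \frac{\sqrt{5}}{10}\right)\left(1 - \sqrt{5}\right)^n.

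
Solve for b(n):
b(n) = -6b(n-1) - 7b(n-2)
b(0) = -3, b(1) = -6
Characteristic equation: x² + 6x + 7 = 0.
Discriminant Δ = (-6)² + 4·(-7) = 8.
Roots r₁,₂ = (-6 ± √8)/2, so r₁ = -3 + \sqrt{2}, r₂ = -3 - \sqrt{2}.
General solution: b(n) = A·r₁^n + B·r₂^n.
From the initial conditions, A + B = -3 and r₁A + r₂B = -6.
Since r₁ - r₂ = √8: A = (-6 - (-3)r₂)/√8 = - \frac{15 \sqrt{2}}{4} - \frac{3}{2}, and B = -3 - A = - \frac{3}{2} + \frac{15 \sqrt{2}}{4}.
So b(n) = \left(- \frac{15 \sqrt{2}}{4} - \frac{3}{2}\right)\left(-3 + \sqrt{2}\right)^n + \left(- \frac{3}{2} + \frac{15 \sqrt{2}}{4}\right)\left(-3 - \sqrt{2}\right)^n.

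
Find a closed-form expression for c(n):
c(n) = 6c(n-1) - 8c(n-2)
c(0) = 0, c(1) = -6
Characteristic equation: x² - 6x + 8 = 0, which factors as (x - (4))(x - (2)) = 0.
Roots r₁ = 4, r₂ = 2 (distinct).
General solution: c(n) = A·(4)^n + B·(2)^n.
From c(0) = 0: A + B = 0.
From c(1) = -6: 4A + 2B = -6.
Solving: A = -3, B = 3.
So c(n) = 3 \cdot 2^{n} - 3 \cdot 4^{n}.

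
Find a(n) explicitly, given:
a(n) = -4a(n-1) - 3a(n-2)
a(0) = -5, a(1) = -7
Characteristic equation: x² + 4x + 3 = 0, which factors as (x - (-3))(x - (-1)) = 0.
Roots r₁ = -3, r₂ = -1 (distinct).
General solution: a(n) = A·(-3)^n + B·(-1)^n.
From a(0) = -5: A + B = -5.
From a(1) = -7: -3A - B = -7.
Solving: A = 6, B = -11.
So a(n) = - 11 \left(-1\right)^{n} + 6 \left(-3\right)^{n}.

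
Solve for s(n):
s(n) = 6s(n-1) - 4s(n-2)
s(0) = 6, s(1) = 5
Characteristic equation: x² - 6x + 4 = 0.
Discriminant Δ = (6)² + 4·(-4) = 20.
Roots r₁,₂ = (6 ± √20)/2, so r₁ = \sqrt{5} + 3, r₂ = 3 - \sqrt{5}.
General solution: s(n) = A·r₁^n + B·r₂^n.
From the initial conditions, A + B = 6 and r₁A + r₂B = 5.
Since r₁ - r₂ = √20: A = (5 - (6)r₂)/√20 = 3 - \frac{13 \sqrt{5}}{10}, and B = 6 - A = \frac{13 \sqrt{5}}{10} + 3.
So s(n) = \left(3 - \frac{13 \sqrt{5}}{10}\right)\left(\sqrt{5} + 3\right)^n + \left(\frac{13 \sqrt{5}}{10} + 3\right)\left(3 - \sqrt{5}\right)^n.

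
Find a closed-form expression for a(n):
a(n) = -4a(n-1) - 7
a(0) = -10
First-order linear non-homogeneous.
Homogeneous solution: a_h(n) = A·(-4)^n.
Try constant particular solution a_p = K: K = -4K - 7 ⇒ K = - \frac{7}{5}.
General: a(n) = A·(-4)^n - \frac{7}{5}.
Apply a(0) = -10: A - \frac{7}{5} = -10 ⇒ A = - \frac{43}{5}.
So a(n) = - \frac{43 \left(-4\right)^{n}}{5} - \frac{7}{5}.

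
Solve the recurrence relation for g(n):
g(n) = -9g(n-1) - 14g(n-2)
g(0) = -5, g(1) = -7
Characteristic equation: x² + 9x + 14 = 0, which factors as (x - (-7))(x - (-2)) = 0.
Roots r₁ = -7, r₂ = -2 (distinct).
General solution: g(n) = A·(-7)^n + B·(-2)^n.
From g(0) = -5: A + B = -5.
From g(1) = -7: -7A - 2B = -7.
Solving: A = \frac{17}{5}, B = - \frac{42}{5}.
So g(n) = - \frac{42 \left(-2\right)^{n}}{5} + \frac{17 \left(-7\right)^{n}}{5}.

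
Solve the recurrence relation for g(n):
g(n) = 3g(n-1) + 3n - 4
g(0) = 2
First-order linear with linear forcing.
Homogeneous solution: g_h(n) = A·(3)^n.
Try particular g_p(n) = pn + q. Substituting:
  pn + q = 3(p(n-1) + q) + 3n - 4.
Matching the n-coefficient: p = 3p + 3 ⇒ p = - \frac{3}{2}.
Matching constants: q = -3p + 3q - 4 ⇒ q = - \frac{1}{4}.
General: g(n) = A·(3)^n - \frac{3 n}{2} - \frac{1}{4}.
Apply g(0) = 2: A - \frac{1}{4} = 2 ⇒ A = \frac{9}{4}.
So g(n) = \frac{9 \cdot 3^{n}}{4} - \frac{3 n}{2} - \frac{1}{4}.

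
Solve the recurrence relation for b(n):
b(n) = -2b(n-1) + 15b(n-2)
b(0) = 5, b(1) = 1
Characteristic equation: x² + 2x - 15 = 0, which factors as (x - (-5))(x - (3)) = 0.
Roots r₁ = -5, r₂ = 3 (distinct).
General solution: b(n) = A·(-5)^n + B·(3)^n.
From b(0) = 5: A + B = 5.
From b(1) = 1: -5A + 3B = 1.
Solving: A = \frac{7}{4}, B = \frac{13}{4}.
So b(n) = \frac{7 \left(-5\right)^{n}}{4} + \frac{13 \cdot 3^{n}}{4}.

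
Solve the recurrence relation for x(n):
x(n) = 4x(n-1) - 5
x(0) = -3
First-order linear non-homogeneous.
Homogeneous solution: x_h(n) = A·(4)^n.
Try constant particular solution x_p = K: K = 4K - 5 ⇒ K = \frac{5}{3}.
General: x(n) = A·(4)^n + \frac{5}{3}.
Apply x(0) = -3: A + \frac{5}{3} = -3 ⇒ A = - \frac{14}{3}.
So x(n) = \frac{5}{3} - \frac{14 \cdot 4^{n}}{3}.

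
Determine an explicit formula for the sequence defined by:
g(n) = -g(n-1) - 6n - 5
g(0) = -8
First-order linear with linear forcing.
Homogeneous solution: g_h(n) = A·(-1)^n.
Try particular g_p(n) = pn + q. Substituting:
  pn + q = -(p(n-1) + q) - 6n - 5.
Matching the n-coefficient: p = -p - 6 ⇒ p = -3.
Matching constants: q = p - q - 5 ⇒ q = -4.
General: g(n) = A·(-1)^n - 3 n - 4.
Apply g(0) = -8: A - 4 = -8 ⇒ A = -4.
So g(n) = - 4 \left(-1\right)^{n} - 3 n - 4.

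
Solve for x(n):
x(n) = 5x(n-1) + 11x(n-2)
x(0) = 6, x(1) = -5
Characteristic equation: x² - 5x - 11 = 0.
Discriminant Δ = (5)² + 4·(11) = 69.
Roots r₁,₂ = (5 ± √69)/2, so r₁ = \frac{5}{2} + \frac{\sqrt{69}}{2}, r₂ = \frac{5}{2} - \frac{\sqrt{69}}{2}.
General solution: x(n) = A·r₁^n + B·r₂^n.
From the initial conditions, A + B = 6 and r₁A + r₂B = -5.
Since r₁ - r₂ = √69: A = (-5 - (6)r₂)/√69 = 3 - \frac{20 \sqrt{69}}{69}, and B = 6 - A = \frac{20 \sqrt{69}}{69} + 3.
So x(n) = \left(3 - \frac{20 \sqrt{69}}{69}\right)\left(\frac{5}{2} + \frac{\sqrt{69}}{2}\right)^n + \left(\frac{20 \sqrt{69}}{69} + 3\right)\left(\frac{5}{2} - \frac{\sqrt{69}}{2}\right)^n.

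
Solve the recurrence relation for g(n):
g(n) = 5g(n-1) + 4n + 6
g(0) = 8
First-order linear with linear forcing.
Homogeneous solution: g_h(n) = A·(5)^n.
Try particular g_p(n) = pn + q. Substituting:
  pn + q = 5(p(n-1) + q) + 4n + 6.
Matching the n-coefficient: p = 5p + 4 ⇒ p = -1.
Matching constants: q = -5p + 5q + 6 ⇒ q = - \frac{11}{4}.
General: g(n) = A·(5)^n - n - \frac{11}{4}.
Apply g(0) = 8: A - \frac{11}{4} = 8 ⇒ A = \frac{43}{4}.
So g(n) = \frac{43 \cdot 5^{n}}{4} - n - \frac{11}{4}.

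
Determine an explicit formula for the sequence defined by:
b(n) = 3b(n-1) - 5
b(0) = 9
First-order linear non-homogeneous.
Homogeneous solution: b_h(n) = A·(3)^n.
Try constant particular solution b_p = K: K = 3K - 5 ⇒ K = \frac{5}{2}.
General: b(n) = A·(3)^n + \frac{5}{2}.
Apply b(0) = 9: A + \frac{5}{2} = 9 ⇒ A = \frac{13}{2}.
So b(n) = \frac{13 \cdot 3^{n}}{2} + \frac{5}{2}.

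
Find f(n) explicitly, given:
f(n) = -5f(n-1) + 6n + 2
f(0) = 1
First-order linear with linear forcing.
Homogeneous solution: f_h(n) = A·(-5)^n.
Try particular f_p(n) = pn + q. Substituting:
  pn + q = -5(p(n-1) + q) + 6n + 2.
Matching the n-coefficient: p = -5p + 6 ⇒ p = 1.
Matching constants: q = 5p - 5q + 2 ⇒ q = \frac{7}{6}.
General: f(n) = A·(-5)^n + n + \frac{7}{6}.
Apply f(0) = 1: A + \frac{7}{6} = 1 ⇒ A = - \frac{1}{6}.
So f(n) = - \frac{\left(-5\right)^{n}}{6} + n + \frac{7}{6}.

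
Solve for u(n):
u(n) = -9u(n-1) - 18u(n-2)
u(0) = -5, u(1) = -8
Characteristic equation: x² + 9x + 18 = 0, which factors as (x - (-3))(x - (-6)) = 0.
Roots r₁ = -3, r₂ = -6 (distinct).
General solution: u(n) = A·(-3)^n + B·(-6)^n.
From u(0) = -5: A + B = -5.
From u(1) = -8: -3A - 6B = -8.
Solving: A = - \frac{38}{3}, B = \frac{23}{3}.
So u(n) = - \frac{38 \left(-3\right)^{n}}{3} + \frac{23 \left(-6\right)^{n}}{3}.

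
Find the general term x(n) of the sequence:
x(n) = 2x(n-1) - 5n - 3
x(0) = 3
First-order linear with linear forcing.
Homogeneous solution: x_h(n) = A·(2)^n.
Try particular x_p(n) = pn + q. Substituting:
  pn + q = 2(p(n-1) + q) - 5n - 3.
Matching the n-coefficient: p = 2p - 5 ⇒ p = 5.
Matching constants: q = -2p + 2q - 3 ⇒ q = 13.
General: x(n) = A·(2)^n + 5 n + 13.
Apply x(0) = 3: A + 13 = 3 ⇒ A = -10.
So x(n) = - 10 \cdot 2^{n} + 5 n + 13.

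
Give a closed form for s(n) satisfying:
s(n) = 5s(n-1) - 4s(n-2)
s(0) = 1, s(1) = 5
Characteristic equation: x² - 5x + 4 = 0, which factors as (x - (1))(x - (4)) = 0.
Roots r₁ = 1, r₂ = 4 (distinct).
General solution: s(n) = A·(1)^n + B·(4)^n.
From s(0) = 1: A + B = 1.
From s(1) = 5: A + 4B = 5.
Solving: A = - \frac{1}{3}, B = \frac{4}{3}.
So s(n) = \frac{4 \cdot 4^{n}}{3} - \frac{1}{3}.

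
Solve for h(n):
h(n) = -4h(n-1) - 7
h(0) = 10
First-order linear non-homogeneous.
Homogeneous solution: h_h(n) = A·(-4)^n.
Try constant particular solution h_p = K: K = -4K - 7 ⇒ K = - \frac{7}{5}.
General: h(n) = A·(-4)^n - \frac{7}{5}.
Apply h(0) = 10: A - \frac{7}{5} = 10 ⇒ A = \frac{57}{5}.
So h(n) = \frac{57 \left(-4\right)^{n}}{5} - \frac{7}{5}.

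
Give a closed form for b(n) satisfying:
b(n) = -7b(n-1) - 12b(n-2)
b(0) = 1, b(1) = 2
Characteristic equation: x² + 7x + 12 = 0, which factors as (x - (-3))(x - (-4)) = 0.
Roots r₁ = -3, r₂ = -4 (distinct).
General solution: b(n) = A·(-3)^n + B·(-4)^n.
From b(0) = 1: A + B = 1.
From b(1) = 2: -3A - 4B = 2.
Solving: A = 6, B = -5.
So b(n) = 6 \left(-3\right)^{n} - 5 \left(-4\right)^{n}.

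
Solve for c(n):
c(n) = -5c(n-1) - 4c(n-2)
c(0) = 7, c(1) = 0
Characteristic equation: x² + 5x + 4 = 0, which factors as (x - (-1))(x - (-4)) = 0.
Roots r₁ = -1, r₂ = -4 (distinct).
General solution: c(n) = A·(-1)^n + B·(-4)^n.
From c(0) = 7: A + B = 7.
From c(1) = 0: -A - 4B = 0.
Solving: A = \frac{28}{3}, B = - \frac{7}{3}.
So c(n) = \frac{28 \left(-1\right)^{n}}{3} - \frac{7 \left(-4\right)^{n}}{3}.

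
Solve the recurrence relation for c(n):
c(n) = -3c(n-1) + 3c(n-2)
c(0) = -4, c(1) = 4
Characteristic equation: x² + 3x - 3 = 0.
Discriminant Δ = (-3)² + 4·(3) = 21.
Roots r₁,₂ = (-3 ± √21)/2, so r₁ = - \frac{3}{2} + \frac{\sqrt{21}}{2}, r₂ = - \frac{\sqrt{21}}{2} - \frac{3}{2}.
General solution: c(n) = A·r₁^n + B·r₂^n.
From the initial conditions, A + B = -4 and r₁A + r₂B = 4.
Since r₁ - r₂ = √21: A = (4 - (-4)r₂)/√21 = -2 - \frac{2 \sqrt{21}}{21}, and B = -4 - A = -2 + \frac{2 \sqrt{21}}{21}.
So c(n) = \left(-2 - \frac{2 \sqrt{21}}{21}\right)\left(- \frac{3}{2} + \frac{\sqrt{21}}{2}\right)^n + \left(-2 + \frac{2 \sqrt{21}}{21}\right)\left(- \frac{\sqrt{21}}{2} - \frac{3}{2}\right)^n.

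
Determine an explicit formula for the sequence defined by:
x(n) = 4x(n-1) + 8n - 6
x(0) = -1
First-order linear with linear forcing.
Homogeneous solution: x_h(n) = A·(4)^n.
Try particular x_p(n) = pn + q. Substituting:
  pn + q = 4(p(n-1) + q) + 8n - 6.
Matching the n-coefficient: p = 4p + 8 ⇒ p = - \frac{8}{3}.
Matching constants: q = -4p + 4q - 6 ⇒ q = - \frac{14}{9}.
General: x(n) = A·(4)^n - \frac{8 n}{3} - \frac{14}{9}.
Apply x(0) = -1: A - \frac{14}{9} = -1 ⇒ A = \frac{5}{9}.
So x(n) = \frac{5 \cdot 4^{n}}{9} - \frac{8 n}{3} - \frac{14}{9}.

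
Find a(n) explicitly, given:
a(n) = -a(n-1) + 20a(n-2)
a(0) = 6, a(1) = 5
Characteristic equation: x² + x - 20 = 0, which factors as (x - (-5))(x - (4)) = 0.
Roots r₁ = -5, r₂ = 4 (distinct).
General solution: a(n) = A·(-5)^n + B·(4)^n.
From a(0) = 6: A + B = 6.
From a(1) = 5: -5A + 4B = 5.
Solving: A = \frac{19}{9}, B = \frac{35}{9}.
So a(n) = \frac{19 \left(-5\right)^{n}}{9} + \frac{35 \cdot 4^{n}}{9}.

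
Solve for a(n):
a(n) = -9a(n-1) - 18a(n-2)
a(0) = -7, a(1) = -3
Characteristic equation: x² + 9x + 18 = 0, which factors as (x - (-6))(x - (-3)) = 0.
Roots r₁ = -6, r₂ = -3 (distinct).
General solution: a(n) = A·(-6)^n + B·(-3)^n.
From a(0) = -7: A + B = -7.
From a(1) = -3: -6A - 3B = -3.
Solving: A = 8, B = -15.
So a(n) = - 15 \left(-3\right)^{n} + 8 \left(-6\right)^{n}.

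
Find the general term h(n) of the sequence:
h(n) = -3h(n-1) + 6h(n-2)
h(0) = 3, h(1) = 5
Characteristic equation: x² + 3x - 6 = 0.
Discriminant Δ = (-3)² + 4·(6) = 33.
Roots r₁,₂ = (-3 ± √33)/2, so r₁ = - \frac{3}{2} + \frac{\sqrt{33}}{2}, r₂ = - \frac{\sqrt{33}}{2} - \frac{3}{2}.
General solution: h(n) = A·r₁^n + B·r₂^n.
From the initial conditions, A + B = 3 and r₁A + r₂B = 5.
Since r₁ - r₂ = √33: A = (5 - (3)r₂)/√33 = \frac{3}{2} + \frac{19 \sqrt{33}}{66}, and B = 3 - A = \frac{3}{2} - \frac{19 \sqrt{33}}{66}.
So h(n) = \left(\frac{3}{2} + \frac{19 \sqrt{33}}{66}\right)\left(- \frac{3}{2} + \frac{\sqrt{33}}{2}\right)^n + \left(\frac{3}{2} - \frac{19 \sqrt{33}}{66}\right)\left(- \frac{\sqrt{33}}{2} - \frac{3}{2}\right)^n.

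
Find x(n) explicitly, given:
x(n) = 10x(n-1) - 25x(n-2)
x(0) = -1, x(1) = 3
Characteristic equation: x² - 10x + 25 = 0, which is (x - (5))².
Repeated root r = 5.
General solution: x(n) = (A + Bn)·(5)^n.
From x(0) = -1: A = -1.
From x(1) = 3: (A + B)·(5) = 3 ⇒ B = \frac{8}{5}.
So x(n) = \left(\frac{8 n}{5} - 1\right) \cdot (5)^n.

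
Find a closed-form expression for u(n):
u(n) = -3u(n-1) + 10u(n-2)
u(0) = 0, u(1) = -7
Characteristic equation: x² + 3x - 10 = 0, which factors as (x - (-5))(x - (2)) = 0.
Roots r₁ = -5, r₂ = 2 (distinct).
General solution: u(n) = A·(-5)^n + B·(2)^n.
From u(0) = 0: A + B = 0.
From u(1) = -7: -5A + 2B = -7.
Solving: A = 1, B = -1.
So u(n) = \left(-5\right)^{n} - 2^{n}.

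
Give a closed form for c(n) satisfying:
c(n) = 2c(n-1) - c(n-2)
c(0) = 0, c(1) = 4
Characteristic equation: x² - 2x + 1 = 0, which is (x - (1))².
Repeated root r = 1.
General solution: c(n) = (A + Bn)·(1)^n.
From c(0) = 0: A = 0.
From c(1) = 4: (A + B)·(1) = 4 ⇒ B = 4.
So c(n) = \left(4 n\right) \cdot (1)^n.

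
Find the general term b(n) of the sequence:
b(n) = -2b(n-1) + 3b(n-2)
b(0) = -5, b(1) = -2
Characteristic equation: x² + 2x - 3 = 0, which factors as (x - (1))(x - (-3)) = 0.
Roots r₁ = 1, r₂ = -3 (distinct).
General solution: b(n) = A·(1)^n + B·(-3)^n.
From b(0) = -5: A + B = -5.
From b(1) = -2: A - 3B = -2.
Solving: A = - \frac{17}{4}, B = - \frac{3}{4}.
So b(n) = - \frac{3 \left(-3\right)^{n}}{4} - \frac{17}{4}.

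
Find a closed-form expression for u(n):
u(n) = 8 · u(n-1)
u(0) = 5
Pure geometric recurrence with ratio 8.
By induction u(n) = u(0) · (8)^n = 5 \cdot 8^{n}.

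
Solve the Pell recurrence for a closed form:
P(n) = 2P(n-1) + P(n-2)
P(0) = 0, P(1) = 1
This is the Pell sequence.
Characteristic equation: x² - 2x - 1 = 0; roots r₁ = 1 + \sqrt{2}, r₂ = 1 - \sqrt{2}.
General: P(n) = A·r₁^n + B·r₂^n. Solving with P(0)=0, P(1)=1 gives A = \frac{\sqrt{2}}{4}, B = - \frac{\sqrt{2}}{4}.
So P(n) = \frac{\sqrt{2} \left(- \left(1 - \sqrt{2}\right)^{n} + \left(1 + \sqrt{2}\right)^{n}\right)}{4}.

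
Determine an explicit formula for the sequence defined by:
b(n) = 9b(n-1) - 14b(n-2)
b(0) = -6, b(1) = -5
Characteristic equation: x² - 9x + 14 = 0, which factors as (x - (7))(x - (2)) = 0.
Roots r₁ = 7, r₂ = 2 (distinct).
General solution: b(n) = A·(7)^n + B·(2)^n.
From b(0) = -6: A + B = -6.
From b(1) = -5: 7A + 2B = -5.
Solving: A = \frac{7}{5}, B = - \frac{37}{5}.
So b(n) = - \frac{37 \cdot 2^{n}}{5} + \frac{7 \cdot 7^{n}}{5}.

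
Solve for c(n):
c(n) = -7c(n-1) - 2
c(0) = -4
First-order linear non-homogeneous.
Homogeneous solution: c_h(n) = A·(-7)^n.
Try constant particular solution c_p = K: K = -7K - 2 ⇒ K = - \frac{1}{4}.
General: c(n) = A·(-7)^n - \frac{1}{4}.
Apply c(0) = -4: A - \frac{1}{4} = -4 ⇒ A = - \frac{15}{4}.
So c(n) = - \frac{15 \left(-7\right)^{n}}{4} - \frac{1}{4}.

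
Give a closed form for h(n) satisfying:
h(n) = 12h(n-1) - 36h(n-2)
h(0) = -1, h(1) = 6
Characteristic equation: x² - 12x + 36 = 0, which is (x - (6))².
Repeated root r = 6.
General solution: h(n) = (A + Bn)·(6)^n.
From h(0) = -1: A = -1.
From h(1) = 6: (A + B)·(6) = 6 ⇒ B = 2.
So h(n) = \left(2 n - 1\right) \cdot (6)^n.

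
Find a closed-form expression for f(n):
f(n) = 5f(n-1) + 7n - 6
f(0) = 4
First-order linear with linear forcing.
Homogeneous solution: f_h(n) = A·(5)^n.
Try particular f_p(n) = pn + q. Substituting:
  pn + q = 5(p(n-1) + q) + 7n - 6.
Matching the n-coefficient: p = 5p + 7 ⇒ p = - \frac{7}{4}.
Matching constants: q = -5p + 5q - 6 ⇒ q = - \frac{11}{16}.
General: f(n) = A·(5)^n - \frac{7 n}{4} - \frac{11}{16}.
Apply f(0) = 4: A - \frac{11}{16} = 4 ⇒ A = \frac{75}{16}.
So f(n) = \frac{75 \cdot 5^{n}}{16} - \frac{7 n}{4} - \frac{11}{16}.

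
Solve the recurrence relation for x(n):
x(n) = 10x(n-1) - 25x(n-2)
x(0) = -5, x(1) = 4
Characteristic equation: x² - 10x + 25 = 0, which is (x - (5))².
Repeated root r = 5.
General solution: x(n) = (A + Bn)·(5)^n.
From x(0) = -5: A = -5.
From x(1) = 4: (A + B)·(5) = 4 ⇒ B = \frac{29}{5}.
So x(n) = \left(\frac{29 n}{5} - 5\right) \cdot (5)^n.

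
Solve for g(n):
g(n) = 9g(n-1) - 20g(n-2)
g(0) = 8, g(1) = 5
Characteristic equation: x² - 9x + 20 = 0, which factors as (x - (4))(x - (5)) = 0.
Roots r₁ = 4, r₂ = 5 (distinct).
General solution: g(n) = A·(4)^n + B·(5)^n.
From g(0) = 8: A + B = 8.
From g(1) = 5: 4A + 5B = 5.
Solving: A = 35, B = -27.
So g(n) = 35 \cdot 4^{n} - 27 \cdot 5^{n}.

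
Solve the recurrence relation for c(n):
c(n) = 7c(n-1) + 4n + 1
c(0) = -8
First-order linear with linear forcing.
Homogeneous solution: c_h(n) = A·(7)^n.
Try particular c_p(n) = pn + q. Substituting:
  pn + q = 7(p(n-1) + q) + 4n + 1.
Matching the n-coefficient: p = 7p + 4 ⇒ p = - \frac{2}{3}.
Matching constants: q = -7p + 7q + 1 ⇒ q = - \frac{17}{18}.
General: c(n) = A·(7)^n - \frac{2 n}{3} - \frac{17}{18}.
Apply c(0) = -8: A - \frac{17}{18} = -8 ⇒ A = - \frac{127}{18}.
So c(n) = - \frac{127 \cdot 7^{n}}{18} - \frac{2 n}{3} - \frac{17}{18}.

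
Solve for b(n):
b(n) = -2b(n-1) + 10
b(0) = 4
First-order linear non-homogeneous.
Homogeneous solution: b_h(n) = A·(-2)^n.
Try constant particular solution b_p = K: K = -2K + 10 ⇒ K = \frac{10}{3}.
General: b(n) = A·(-2)^n + \frac{10}{3}.
Apply b(0) = 4: A + \frac{10}{3} = 4 ⇒ A = \frac{2}{3}.
So b(n) = \frac{2 \left(-2\right)^{n}}{3} + \frac{10}{3}.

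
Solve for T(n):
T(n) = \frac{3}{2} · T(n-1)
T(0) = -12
Pure geometric recurrence with ratio \frac{3}{2}.
By induction T(n) = T(0) · (\frac{3}{2})^n = - 12 \left(\frac{3}{2}\right)^{n}.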